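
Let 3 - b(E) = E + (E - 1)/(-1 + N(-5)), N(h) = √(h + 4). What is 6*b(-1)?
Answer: 18 - 6*I ≈ 18.0 - 6.0*I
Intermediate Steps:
N(h) = √(4 + h)
b(E) = 3 - E - (-1 + E)*(-1 - I)/2 (b(E) = 3 - (E + (E - 1)/(-1 + √(4 - 5))) = 3 - (E + (-1 + E)/(-1 + √(-1))) = 3 - (E + (-1 + E)/(-1 + I)) = 3 - (E + (-1 + E)*((-1 - I)/2)) = 3 - (E + (-1 + E)*(-1 - I)/2) = 3 + (-E - (-1 + E)*(-1 - I)/2) = 3 - E - (-1 + E)*(-1 - I)/2)
6*b(-1) = 6*((1 - I)*(3 - 1*(-1) + 2*I)/2) = 6*((1 - I)*(3 + 1 + 2*I)/2) = 6*((1 - I)*(4 + 2*I)/2) = 3*(1 - I)*(4 + 2*I)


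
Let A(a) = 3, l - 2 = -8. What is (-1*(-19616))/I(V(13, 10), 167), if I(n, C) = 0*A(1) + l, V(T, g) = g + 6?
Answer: -9808/3 ≈ -3269.3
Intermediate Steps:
l = -6 (l = 2 - 8 = -6)
V(T, g) = 6 + g
I(n, C) = -6 (I(n, C) = 0*3 - 6 = 0 - 6 = -6)
(-1*(-19616))/I(V(13, 10), 167) = -1*(-19616)/(-6) = 19616*(-⅙) = -9808/3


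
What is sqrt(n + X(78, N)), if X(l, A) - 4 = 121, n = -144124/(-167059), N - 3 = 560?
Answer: sqrt(3512665896441)/167059 ≈ 11.219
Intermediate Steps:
N = 563 (N = 3 + 560 = 563)
n = 144124/167059 (n = -144124*(-1/167059) = 144124/167059 ≈ 0.86271)
X(l, A) = 125 (X(l, A) = 4 + 121 = 125)
sqrt(n + X(78, N)) = sqrt(144124/167059 + 125) = sqrt(21026499/167059) = sqrt(3512665896441)/167059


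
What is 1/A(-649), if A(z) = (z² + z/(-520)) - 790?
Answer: 520/218614369 ≈ 2.3786e-6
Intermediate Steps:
A(z) = -790 + z² - z/520 (A(z) = (z² - z/520) - 790 = -790 + z² - z/520)
1/A(-649) = 1/(-790 + (-649)² - 1/520*(-649)) = 1/(-790 + 421201 + 649/520) = 1/(218614369/520) = 520/218614369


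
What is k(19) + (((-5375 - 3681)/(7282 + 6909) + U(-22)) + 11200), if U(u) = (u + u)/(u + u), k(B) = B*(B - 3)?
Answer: 163258399/14191 ≈ 11504.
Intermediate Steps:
k(B) = B*(-3 + B)
U(u) = 1 (U(u) = (2*u)/((2*u)) = (2*u)*(1/(2*u)) = 1)
k(19) + (((-5375 - 3681)/(7282 + 6909) + U(-22)) + 11200) = 19*(-3 + 19) + (((-5375 - 3681)/(7282 + 6909) + 1) + 11200) = 19*16 + ((-9056/14191 + 1) + 11200) = 304 + ((-9056*1/14191 + 1) + 11200) = 304 + ((-9056/14191 + 1) + 11200) = 304 + (5135/14191 + 11200) = 304 + 158944335/14191 = 163258399/14191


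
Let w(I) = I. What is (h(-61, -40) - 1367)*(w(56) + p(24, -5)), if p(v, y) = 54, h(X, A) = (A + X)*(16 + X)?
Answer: 349580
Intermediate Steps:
h(X, A) = (16 + X)*(A + X)
(h(-61, -40) - 1367)*(w(56) + p(24, -5)) = (((-61)² + 16*(-40) + 16*(-61) - 40*(-61)) - 1367)*(56 + 54) = ((3721 - 640 - 976 + 2440) - 1367)*110 = (4545 - 1367)*110 = 3178*110 = 349580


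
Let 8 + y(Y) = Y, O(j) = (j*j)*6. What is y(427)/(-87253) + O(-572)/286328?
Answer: 21395842735/3122872123 ≈ 6.8513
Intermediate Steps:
O(j) = 6*j**2 (O(j) = j**2*6 = 6*j**2)
y(Y) = -8 + Y
y(427)/(-87253) + O(-572)/286328 = (-8 + 427)/(-87253) + (6*(-572)**2)/286328 = 419*(-1/87253) + (6*327184)*(1/286328) = -419/87253 + 1963104*(1/286328) = -419/87253 + 245388/35791 = 21395842735/3122872123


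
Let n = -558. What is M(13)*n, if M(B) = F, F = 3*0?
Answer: 0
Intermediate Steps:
F = 0
M(B) = 0
M(13)*n = 0*(-558) = 0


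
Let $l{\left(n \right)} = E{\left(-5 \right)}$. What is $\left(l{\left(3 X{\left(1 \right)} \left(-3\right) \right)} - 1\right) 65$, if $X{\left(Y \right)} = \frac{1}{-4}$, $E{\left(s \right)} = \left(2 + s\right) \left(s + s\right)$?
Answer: $1885$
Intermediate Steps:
$E{\left(s \right)} = 2 s \left(2 + s\right)$ ($E{\left(s \right)} = \left(2 + s\right) 2 s = 2 s \left(2 + s\right)$)
$X{\left(Y \right)} = - \frac{1}{4}$
$l{\left(n \right)} = 30$ ($l{\left(n \right)} = 2 \left(-5\right) \left(2 - 5\right) = 2 \left(-5\right) \left(-3\right) = 30$)
$\left(l{\left(3 X{\left(1 \right)} \left(-3\right) \right)} - 1\right) 65 = \left(30 - 1\right) 65 = 29 \cdot 65 = 1885$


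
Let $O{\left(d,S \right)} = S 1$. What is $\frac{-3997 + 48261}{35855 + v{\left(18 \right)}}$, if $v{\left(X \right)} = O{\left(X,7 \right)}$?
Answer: $\frac{22132}{17931} \approx 1.2343$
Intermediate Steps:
$O{\left(d,S \right)} = S$
$v{\left(X \right)} = 7$
$\frac{-3997 + 48261}{35855 + v{\left(18 \right)}} = \frac{-3997 + 48261}{35855 + 7} = \frac{44264}{35862} = 44264 \cdot \frac{1}{35862} = \frac{22132}{17931}$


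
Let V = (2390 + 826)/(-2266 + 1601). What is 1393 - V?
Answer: 929561/665 ≈ 1397.8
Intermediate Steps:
V = -3216/665 (V = 3216/(-665) = 3216*(-1/665) = -3216/665 ≈ -4.8361)
1393 - V = 1393 - 1*(-3216/665) = 1393 + 3216/665 = 929561/665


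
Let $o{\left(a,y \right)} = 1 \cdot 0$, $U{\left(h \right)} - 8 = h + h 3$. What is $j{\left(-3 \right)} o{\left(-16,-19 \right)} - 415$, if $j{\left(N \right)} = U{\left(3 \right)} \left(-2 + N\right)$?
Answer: $-415$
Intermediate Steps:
$U{\left(h \right)} = 8 + 4 h$ ($U{\left(h \right)} = 8 + \left(h + h 3\right) = 8 + \left(h + 3 h\right) = 8 + 4 h$)
$o{\left(a,y \right)} = 0$
$j{\left(N \right)} = -40 + 20 N$ ($j{\left(N \right)} = \left(8 + 4 \cdot 3\right) \left(-2 + N\right) = \left(8 + 12\right) \left(-2 + N\right) = 20 \left(-2 + N\right) = -40 + 20 N$)
$j{\left(-3 \right)} o{\left(-16,-19 \right)} - 415 = \left(-40 + 20 \left(-3\right)\right) 0 - 415 = \left(-40 - 60\right) 0 - 415 = \left(-100\right) 0 - 415 = 0 - 415 = -415$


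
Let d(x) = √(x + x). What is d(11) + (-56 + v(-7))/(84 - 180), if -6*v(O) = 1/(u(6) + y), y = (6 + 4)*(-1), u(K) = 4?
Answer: 2015/3456 + √22 ≈ 5.2735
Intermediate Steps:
y = -10 (y = 10*(-1) = -10)
d(x) = √2*√x (d(x) = √(2*x) = √2*√x)
v(O) = 1/36 (v(O) = -1/(6*(4 - 10)) = -⅙/(-6) = -⅙*(-⅙) = 1/36)
d(11) + (-56 + v(-7))/(84 - 180) = √2*√11 + (-56 + 1/36)/(84 - 180) = √22 - 2015/36/(-96) = √22 - 2015/36*(-1/96) = √22 + 2015/3456 = 2015/3456 + √22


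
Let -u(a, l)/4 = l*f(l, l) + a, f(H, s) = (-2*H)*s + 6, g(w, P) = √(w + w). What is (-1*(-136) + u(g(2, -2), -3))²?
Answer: 256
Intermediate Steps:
g(w, P) = √2*√w (g(w, P) = √(2*w) = √2*√w)
f(H, s) = 6 - 2*H*s (f(H, s) = -2*H*s + 6 = 6 - 2*H*s)
u(a, l) = -4*a - 4*l*(6 - 2*l²) (u(a, l) = -4*(l*(6 - 2*l*l) + a) = -4*(l*(6 - 2*l²) + a) = -4*(a + l*(6 - 2*l²)) = -4*a - 4*l*(6 - 2*l²))
(-1*(-136) + u(g(2, -2), -3))² = (-1*(-136) + (-4*√2*√2 + 8*(-3)*(-3 + (-3)²)))² = (136 + (-4*2 + 8*(-3)*(-3 + 9)))² = (136 + (-8 + 8*(-3)*6))² = (136 + (-8 - 144))² = (136 - 152)² = (-16)² = 256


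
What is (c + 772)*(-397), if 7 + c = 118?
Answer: -350551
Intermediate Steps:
c = 111 (c = -7 + 118 = 111)
(c + 772)*(-397) = (111 + 772)*(-397) = 883*(-397) = -350551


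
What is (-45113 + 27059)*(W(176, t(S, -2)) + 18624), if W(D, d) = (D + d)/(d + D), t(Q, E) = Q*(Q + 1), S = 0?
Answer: -336255750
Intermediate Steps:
t(Q, E) = Q*(1 + Q)
W(D, d) = 1 (W(D, d) = (D + d)/(D + d) = 1)
(-45113 + 27059)*(W(176, t(S, -2)) + 18624) = (-45113 + 27059)*(1 + 18624) = -18054*18625 = -336255750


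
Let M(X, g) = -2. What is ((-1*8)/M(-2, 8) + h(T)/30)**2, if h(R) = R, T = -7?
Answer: 12769/900 ≈ 14.188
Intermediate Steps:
((-1*8)/M(-2, 8) + h(T)/30)**2 = (-1*8/(-2) - 7/30)**2 = (-8*(-1/2) - 7*1/30)**2 = (4 - 7/30)**2 = (113/30)**2 = 12769/900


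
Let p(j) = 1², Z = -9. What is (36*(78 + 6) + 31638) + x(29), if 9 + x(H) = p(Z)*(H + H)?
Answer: 34711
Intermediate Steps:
p(j) = 1
x(H) = -9 + 2*H (x(H) = -9 + 1*(H + H) = -9 + 1*(2*H) = -9 + 2*H)
(36*(78 + 6) + 31638) + x(29) = (36*(78 + 6) + 31638) + (-9 + 2*29) = (36*84 + 31638) + (-9 + 58) = (3024 + 31638) + 49 = 34662 + 49 = 34711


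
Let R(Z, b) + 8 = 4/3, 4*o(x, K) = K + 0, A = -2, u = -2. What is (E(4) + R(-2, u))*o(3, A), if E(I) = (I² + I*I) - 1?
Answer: -73/6 ≈ -12.167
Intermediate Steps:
o(x, K) = K/4 (o(x, K) = (K + 0)/4 = K/4)
E(I) = -1 + 2*I² (E(I) = (I² + I²) - 1 = 2*I² - 1 = -1 + 2*I²)
R(Z, b) = -20/3 (R(Z, b) = -8 + 4/3 = -20/3)
(E(4) + R(-2, u))*o(3, A) = ((-1 + 2*4²) - 20/3)*((¼)*(-2)) = ((-1 + 2*16) - 20/3)*(-½) = ((-1 + 32) - 20/3)*(-½) = (31 - 20/3)*(-½) = (73/3)*(-½) = -73/6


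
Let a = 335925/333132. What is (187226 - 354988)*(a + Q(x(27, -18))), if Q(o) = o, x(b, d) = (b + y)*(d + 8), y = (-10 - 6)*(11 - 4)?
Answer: -344639220625/2414 ≈ -1.4277e+8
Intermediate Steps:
y = -112 (y = -16*7 = -112)
x(b, d) = (-112 + b)*(8 + d) (x(b, d) = (b - 112)*(d + 8) = (-112 + b)*(8 + d))
a = 111975/111044 (a = 335925*(1/333132) = 111975/111044 ≈ 1.0084)
(187226 - 354988)*(a + Q(x(27, -18))) = (187226 - 354988)*(111975/111044 + (-896 - 112*(-18) + 8*27 + 27*(-18))) = -167762*(111975/111044 + (-896 + 2016 + 216 - 486)) = -167762*(111975/111044 + 850) = -167762*94499375/111044 = -344639220625/2414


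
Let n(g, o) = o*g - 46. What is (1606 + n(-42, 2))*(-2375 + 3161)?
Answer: 1160136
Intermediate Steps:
n(g, o) = -46 + g*o (n(g, o) = g*o - 46 = -46 + g*o)
(1606 + n(-42, 2))*(-2375 + 3161) = (1606 + (-46 - 42*2))*(-2375 + 3161) = (1606 + (-46 - 84))*786 = (1606 - 130)*786 = 1476*786 = 1160136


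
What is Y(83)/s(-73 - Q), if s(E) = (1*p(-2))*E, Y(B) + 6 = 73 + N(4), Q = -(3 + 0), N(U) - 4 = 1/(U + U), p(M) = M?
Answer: 569/1120 ≈ 0.50804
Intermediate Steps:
N(U) = 4 + 1/(2*U) (N(U) = 4 + 1/(U + U) = 4 + 1/(2*U))
Q = -3 (Q = -1*3 = -3)
Y(B) = 569/8 (Y(B) = -6 + (73 + (4 + (½)/4)) = -6 + (73 + (4 + (½)*(¼))) = -6 + (73 + (4 + ⅛)) = -6 + (73 + 33/8) = -6 + 617/8 = 569/8)
s(E) = -2*E (s(E) = (1*(-2))*E = -2*E)
Y(83)/s(-73 - Q) = 569/(8*((-2*(-73 - 1*(-3))))) = 569/(8*((-2*(-73 + 3)))) = 569/(8*((-2*(-70)))) = (569/8)/140 = (569/8)*(1/140) = 569/1120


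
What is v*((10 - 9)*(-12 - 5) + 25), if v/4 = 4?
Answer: 128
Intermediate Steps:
v = 16 (v = 4*4 = 16)
v*((10 - 9)*(-12 - 5) + 25) = 16*((10 - 9)*(-12 - 5) + 25) = 16*(1*(-17) + 25) = 16*(-17 + 25) = 16*8 = 128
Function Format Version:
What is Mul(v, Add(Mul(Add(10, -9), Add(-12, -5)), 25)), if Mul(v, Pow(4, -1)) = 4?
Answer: 128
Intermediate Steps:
v = 16 (v = Mul(4, 4) = 16)
Mul(v, Add(Mul(Add(10, -9), Add(-12, -5)), 25)) = Mul(16, Add(Mul(Add(10, -9), Add(-12, -5)), 25)) = Mul(16, Add(Mul(1, -17), 25)) = Mul(16, Add(-17, 25)) = Mul(16, 8) = 128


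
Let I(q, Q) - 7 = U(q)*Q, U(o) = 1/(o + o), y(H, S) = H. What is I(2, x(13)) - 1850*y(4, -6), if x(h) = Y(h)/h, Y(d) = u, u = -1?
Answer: -384437/52 ≈ -7393.0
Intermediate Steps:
Y(d) = -1
x(h) = -1/h
U(o) = 1/(2*o)
I(q, Q) = 7 + Q/(2*q) (I(q, Q) = 7 + (1/(2*q))*Q = 7 + Q/(2*q))
I(2, x(13)) - 1850*y(4, -6) = (7 + (½)*(-1/13)/2) - 1850*4 = (7 + (½)*(-1*1/13)*(½)) - 1*7400 = (7 + (½)*(-1/13)*(½)) - 7400 = (7 - 1/52) - 7400 = 363/52 - 7400 = -384437/52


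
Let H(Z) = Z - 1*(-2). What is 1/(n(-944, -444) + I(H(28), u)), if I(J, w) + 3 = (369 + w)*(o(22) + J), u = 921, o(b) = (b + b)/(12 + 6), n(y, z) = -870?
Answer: 3/122941 ≈ 2.4402e-5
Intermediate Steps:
H(Z) = 2 + Z (H(Z) = Z + 2 = 2 + Z)
o(b) = b/9 (o(b) = (2*b)/18 = (2*b)*(1/18) = b/9)
I(J, w) = -3 + (369 + w)*(22/9 + J) (I(J, w) = -3 + (369 + w)*((⅑)*22 + J) = -3 + (369 + w)*(22/9 + J))
1/(n(-944, -444) + I(H(28), u)) = 1/(-870 + (899 + 369*(2 + 28) + (22/9)*921 + (2 + 28)*921)) = 1/(-870 + (899 + 369*30 + 6754/3 + 30*921)) = 1/(-870 + (899 + 11070 + 6754/3 + 27630)) = 1/(-870 + 125551/3) = 1/(122941/3) = 3/122941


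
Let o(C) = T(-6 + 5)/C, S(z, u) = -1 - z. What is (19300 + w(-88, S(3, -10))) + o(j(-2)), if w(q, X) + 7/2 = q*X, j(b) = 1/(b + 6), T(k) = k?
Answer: 39289/2 ≈ 19645.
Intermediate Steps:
j(b) = 1/(6 + b)
w(q, X) = -7/2 + X*q (w(q, X) = -7/2 + q*X = -7/2 + X*q)
o(C) = -1/C (o(C) = (-6 + 5)/C = -1/C)
(19300 + w(-88, S(3, -10))) + o(j(-2)) = (19300 + (-7/2 + (-1 - 1*3)*(-88))) - 1/(1/(6 - 2)) = (19300 + (-7/2 + (-1 - 3)*(-88))) - 1/(1/4) = (19300 + (-7/2 - 4*(-88))) - 1/¼ = (19300 + (-7/2 + 352)) - 1*4 = (19300 + 697/2) - 4 = 39297/2 - 4 = 39289/2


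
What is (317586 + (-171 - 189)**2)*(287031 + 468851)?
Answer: 338019848052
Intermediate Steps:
(317586 + (-171 - 189)**2)*(287031 + 468851) = (317586 + (-360)**2)*755882 = (317586 + 129600)*755882 = 447186*755882 = 338019848052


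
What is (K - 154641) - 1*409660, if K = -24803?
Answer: -589104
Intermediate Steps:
(K - 154641) - 1*409660 = (-24803 - 154641) - 1*409660 = -179444 - 409660 = -589104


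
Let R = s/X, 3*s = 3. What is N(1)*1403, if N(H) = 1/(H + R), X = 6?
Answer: 8418/7 ≈ 1202.6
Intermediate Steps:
s = 1 (s = (⅓)*3 = 1)
R = ⅙ (R = 1/6 = 1*(⅙) = ⅙ ≈ 0.16667)
N(H) = 1/(⅙ + H) (N(H) = 1/(H + ⅙) = 1/(⅙ + H))
N(1)*1403 = (6/(1 + 6*1))*1403 = (6/(1 + 6))*1403 = (6/7)*1403 = 8418/7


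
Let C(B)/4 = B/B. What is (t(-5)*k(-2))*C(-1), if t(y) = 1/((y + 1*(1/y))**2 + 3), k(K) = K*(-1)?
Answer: 200/751 ≈ 0.26631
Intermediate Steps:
k(K) = -K
C(B) = 4 (C(B) = 4*(B/B) = 4*1 = 4)
t(y) = 1/(3 + (y + 1/y)**2) (t(y) = 1/((y + 1/y)**2 + 3) = 1/(3 + (y + 1/y)**2))
(t(-5)*k(-2))*C(-1) = (((-5)**2/(1 + (-5)**4 + 5*(-5)**2))*(-1*(-2)))*4 = ((25/(1 + 625 + 5*25))*2)*4 = ((25/(1 + 625 + 125))*2)*4 = ((25/751)*2)*4 = (50/751)*4 = 200/751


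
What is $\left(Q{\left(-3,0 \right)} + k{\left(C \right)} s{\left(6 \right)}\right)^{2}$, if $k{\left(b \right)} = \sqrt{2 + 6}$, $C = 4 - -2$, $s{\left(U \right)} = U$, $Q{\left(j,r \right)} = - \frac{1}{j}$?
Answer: $\frac{2593}{9} + 8 \sqrt{2} \approx 299.42$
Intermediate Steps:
$C = 6$ ($C = 4 + 2 = 6$)
$k{\left(b \right)} = 2 \sqrt{2}$ ($k{\left(b \right)} = \sqrt{8} = 2 \sqrt{2}$)
$\left(Q{\left(-3,0 \right)} + k{\left(C \right)} s{\left(6 \right)}\right)^{2} = \left(- \frac{1}{-3} + 2 \sqrt{2} \cdot 6\right)^{2} = \left(\left(-1\right) \left(- \frac{1}{3}\right) + 12 \sqrt{2}\right)^{2} = \left(\frac{1}{3} + 12 \sqrt{2}\right)^{2}$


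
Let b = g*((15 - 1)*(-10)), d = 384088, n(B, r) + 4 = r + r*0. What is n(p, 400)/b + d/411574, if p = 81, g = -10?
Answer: 87588313/72025450 ≈ 1.2161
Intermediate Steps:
n(B, r) = -4 + r (n(B, r) = -4 + (r + r*0) = -4 + (r + 0) = -4 + r)
b = 1400 (b = -10*(15 - 1)*(-10) = -140*(-10) = -10*(-140) = 1400)
n(p, 400)/b + d/411574 = (-4 + 400)/1400 + 384088/411574 = 396*(1/1400) + 384088*(1/411574) = 99/350 + 192044/205787 = 87588313/72025450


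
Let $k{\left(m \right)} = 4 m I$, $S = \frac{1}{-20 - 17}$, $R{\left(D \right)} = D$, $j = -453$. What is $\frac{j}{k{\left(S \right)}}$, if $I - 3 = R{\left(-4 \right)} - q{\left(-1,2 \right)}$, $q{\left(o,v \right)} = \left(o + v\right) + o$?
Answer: $- \frac{16761}{4} \approx -4190.3$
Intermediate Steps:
$q{\left(o,v \right)} = v + 2 o$
$S = - \frac{1}{37}$ ($S = \frac{1}{-37} = - \frac{1}{37} \approx -0.027027$)
$I = -1$ ($I = 3 - \left(6 - 2\right) = 3 - 4 = -1$)
$k{\left(m \right)} = - 4 m$ ($k{\left(m \right)} = 4 m \left(-1\right) = - 4 m$)
$\frac{j}{k{\left(S \right)}} = - \frac{453}{\left(-4\right) \left(- \frac{1}{37}\right)} = - \frac{453}{\frac{4}{37}} = \left(-453\right) \frac{37}{4} = - \frac{16761}{4}$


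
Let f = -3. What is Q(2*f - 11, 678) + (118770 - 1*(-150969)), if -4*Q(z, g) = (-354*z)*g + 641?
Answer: -3001889/4 ≈ -7.5047e+5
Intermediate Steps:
Q(z, g) = -641/4 + 177*g*z/2 (Q(z, g) = -((-354*z)*g + 641)/4 = -(-354*g*z + 641)/4 = -(641 - 354*g*z)/4 = -641/4 + 177*g*z/2)
Q(2*f - 11, 678) + (118770 - 1*(-150969)) = (-641/4 + (177/2)*678*(2*(-3) - 11)) + (118770 - 1*(-150969)) = (-641/4 + (177/2)*678*(-6 - 11)) + (118770 + 150969) = (-641/4 + (177/2)*678*(-17)) + 269739 = (-641/4 - 1020051) + 269739 = -4080845/4 + 269739 = -3001889/4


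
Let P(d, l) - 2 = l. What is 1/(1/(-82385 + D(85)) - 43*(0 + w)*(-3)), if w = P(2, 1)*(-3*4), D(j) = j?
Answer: -82300/382201201 ≈ -0.00021533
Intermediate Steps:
P(d, l) = 2 + l
w = -36 (w = (2 + 1)*(-3*4) = 3*(-12) = -36)
1/(1/(-82385 + D(85)) - 43*(0 + w)*(-3)) = 1/(1/(-82385 + 85) - 43*(0 - 36)*(-3)) = 1/(1/(-82300) - 43*(-36)*(-3)) = 1/(-1/82300 + 1548*(-3)) = 1/(-1/82300 - 4644) = 1/(-382201201/82300) = -82300/382201201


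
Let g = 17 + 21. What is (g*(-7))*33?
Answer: -8778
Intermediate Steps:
g = 38
(g*(-7))*33 = (38*(-7))*33 = -266*33 = -8778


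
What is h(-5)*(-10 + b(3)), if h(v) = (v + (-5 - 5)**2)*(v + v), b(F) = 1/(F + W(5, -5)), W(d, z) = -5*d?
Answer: 104975/11 ≈ 9543.2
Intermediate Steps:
b(F) = 1/(-25 + F) (b(F) = 1/(F - 5*5) = 1/(F - 25) = 1/(-25 + F))
h(v) = 2*v*(100 + v) (h(v) = (v + (-10)**2)*(2*v) = (v + 100)*(2*v) = (100 + v)*(2*v) = 2*v*(100 + v))
h(-5)*(-10 + b(3)) = (2*(-5)*(100 - 5))*(-10 + 1/(-25 + 3)) = (2*(-5)*95)*(-10 + 1/(-22)) = -950*(-10 - 1/22) = -950*(-221/22) = 104975/11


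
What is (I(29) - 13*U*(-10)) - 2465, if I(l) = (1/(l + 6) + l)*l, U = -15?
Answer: -125061/35 ≈ -3573.2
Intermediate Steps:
I(l) = l*(l + 1/(6 + l)) (I(l) = (1/(6 + l) + l)*l = (l + 1/(6 + l))*l = l*(l + 1/(6 + l)))
(I(29) - 13*U*(-10)) - 2465 = (29*(1 + 29**2 + 6*29)/(6 + 29) - 13*(-15)*(-10)) - 2465 = (29*(1 + 841 + 174)/35 + 195*(-10)) - 2465 = (29*(1/35)*1016 - 1950) - 2465 = (29464/35 - 1950) - 2465 = -38786/35 - 2465 = -125061/35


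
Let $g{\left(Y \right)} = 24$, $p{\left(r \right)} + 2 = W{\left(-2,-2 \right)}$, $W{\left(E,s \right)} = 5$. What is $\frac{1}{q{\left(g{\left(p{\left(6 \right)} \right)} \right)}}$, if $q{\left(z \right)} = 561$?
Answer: $\frac{1}{561} \approx 0.0017825$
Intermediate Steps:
$p{\left(r \right)} = 3$ ($p{\left(r \right)} = -2 + 5 = 3$)
$\frac{1}{q{\left(g{\left(p{\left(6 \right)} \right)} \right)}} = \frac{1}{561}$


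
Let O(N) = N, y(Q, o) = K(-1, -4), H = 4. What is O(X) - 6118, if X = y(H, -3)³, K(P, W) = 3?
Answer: -6091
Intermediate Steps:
y(Q, o) = 3
X = 27 (X = 3³ = 27)
O(X) - 6118 = 27 - 6118 = -6091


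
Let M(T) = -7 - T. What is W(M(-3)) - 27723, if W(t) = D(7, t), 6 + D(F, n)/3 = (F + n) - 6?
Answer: -27750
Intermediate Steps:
D(F, n) = -36 + 3*F + 3*n (D(F, n) = -18 + 3*((F + n) - 6) = -18 + 3*(-6 + F + n) = -18 + (-18 + 3*F + 3*n) = -36 + 3*F + 3*n)
W(t) = -15 + 3*t (W(t) = -36 + 3*7 + 3*t = -36 + 21 + 3*t = -15 + 3*t)
W(M(-3)) - 27723 = (-15 + 3*(-7 - 1*(-3))) - 27723 = (-15 + 3*(-7 + 3)) - 27723 = (-15 + 3*(-4)) - 27723 = (-15 - 12) - 27723 = -27 - 27723 = -27750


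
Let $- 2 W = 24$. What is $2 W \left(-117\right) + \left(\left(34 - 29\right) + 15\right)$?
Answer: $2828$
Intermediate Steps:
$W = -12$ ($W = \left(- \frac{1}{2}\right) 24 = -12$)
$2 W \left(-117\right) + \left(\left(34 - 29\right) + 15\right) = 2 \left(-12\right) \left(-117\right) + \left(\left(34 - 29\right) + 15\right) = \left(-24\right) \left(-117\right) + \left(5 + 15\right) = 2808 + 20 = 2828$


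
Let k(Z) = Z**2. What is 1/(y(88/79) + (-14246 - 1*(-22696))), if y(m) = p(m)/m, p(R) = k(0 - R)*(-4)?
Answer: 79/667198 ≈ 0.00011841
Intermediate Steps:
p(R) = -4*R**2 (p(R) = (0 - R)**2*(-4) = (-R)**2*(-4) = R**2*(-4) = -4*R**2)
y(m) = -4*m (y(m) = (-4*m**2)/m = -4*m)
1/(y(88/79) + (-14246 - 1*(-22696))) = 1/(-352/79 + (-14246 - 1*(-22696))) = 1/(-352/79 + (-14246 + 22696)) = 1/(-4*88/79 + 8450) = 1/(-352/79 + 8450) = 1/(667198/79) = 79/667198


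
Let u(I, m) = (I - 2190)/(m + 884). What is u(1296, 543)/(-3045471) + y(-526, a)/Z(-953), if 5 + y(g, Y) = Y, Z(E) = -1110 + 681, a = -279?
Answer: 2876998426/4345887117 ≈ 0.66200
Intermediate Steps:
u(I, m) = (-2190 + I)/(884 + m)
Z(E) = -429
y(g, Y) = -5 + Y
u(1296, 543)/(-3045471) + y(-526, a)/Z(-953) = ((-2190 + 1296)/(884 + 543))/(-3045471) + (-5 - 279)/(-429) = (-894/1427)*(-1/3045471) - 284*(-1/429) = ((1/1427)*(-894))*(-1/3045471) + 284/429 = -894/1427*(-1/3045471) + 284/429 = 298/1448629039 + 284/429 = 2876998426/4345887117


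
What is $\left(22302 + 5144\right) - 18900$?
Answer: $8546$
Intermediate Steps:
$\left(22302 + 5144\right) - 18900 = 27446 - 18900 = 8546$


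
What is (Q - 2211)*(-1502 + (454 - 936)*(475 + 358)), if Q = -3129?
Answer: 2152062720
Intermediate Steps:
(Q - 2211)*(-1502 + (454 - 936)*(475 + 358)) = (-3129 - 2211)*(-1502 + (454 - 936)*(475 + 358)) = -5340*(-1502 - 482*833) = -5340*(-1502 - 401506) = -5340*(-403008) = 2152062720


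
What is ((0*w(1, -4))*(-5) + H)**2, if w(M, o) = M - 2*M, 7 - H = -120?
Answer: 16129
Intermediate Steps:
H = 127 (H = 7 - 1*(-120) = 7 + 120 = 127)
w(M, o) = -M
((0*w(1, -4))*(-5) + H)**2 = ((0*(-1*1))*(-5) + 127)**2 = ((0*(-1))*(-5) + 127)**2 = (0*(-5) + 127)**2 = (0 + 127)**2 = 127**2 = 16129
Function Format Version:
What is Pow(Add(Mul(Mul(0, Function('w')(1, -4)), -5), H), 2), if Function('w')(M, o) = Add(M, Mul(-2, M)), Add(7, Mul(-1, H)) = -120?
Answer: 16129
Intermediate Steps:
H = 127 (H = Add(7, Mul(-1, -120)) = Add(7, 120) = 127)
Function('w')(M, o) = Mul(-1, M)
Pow(Add(Mul(Mul(0, Function('w')(1, -4)), -5), H), 2) = Pow(Add(Mul(Mul(0, Mul(-1, 1)), -5), 127), 2) = Pow(Add(Mul(Mul(0, -1), -5), 127), 2) = Pow(Add(Mul(0, -5), 127), 2) = Pow(Add(0, 127), 2) = Pow(127, 2) = 16129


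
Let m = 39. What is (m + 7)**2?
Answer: 2116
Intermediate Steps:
(m + 7)**2 = (39 + 7)**2 = 46**2 = 2116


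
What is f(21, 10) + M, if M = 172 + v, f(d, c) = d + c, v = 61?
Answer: 264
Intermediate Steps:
f(d, c) = c + d
M = 233 (M = 172 + 61 = 233)
f(21, 10) + M = (10 + 21) + 233 = 31 + 233 = 264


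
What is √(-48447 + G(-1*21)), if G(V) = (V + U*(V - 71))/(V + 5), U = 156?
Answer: 3*I*√84531/4 ≈ 218.06*I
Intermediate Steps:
G(V) = (-11076 + 157*V)/(5 + V) (G(V) = (V + 156*(V - 71))/(V + 5) = (V + 156*(-71 + V))/(5 + V) = (V + (-11076 + 156*V))/(5 + V) = (-11076 + 157*V)/(5 + V))
√(-48447 + G(-1*21)) = √(-48447 + (-11076 + 157*(-1*21))/(5 - 1*21)) = √(-48447 + (-11076 + 157*(-21))/(5 - 21)) = √(-48447 + (-11076 - 3297)/(-16)) = √(-48447 - 1/16*(-14373)) = √(-48447 + 14373/16) = √(-760779/16) = 3*I*√84531/4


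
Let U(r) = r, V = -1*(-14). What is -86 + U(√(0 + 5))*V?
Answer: -86 + 14*√5 ≈ -54.695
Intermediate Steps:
V = 14
-86 + U(√(0 + 5))*V = -86 + √(0 + 5)*14 = -86 + √5*14 = -86 + 14*√5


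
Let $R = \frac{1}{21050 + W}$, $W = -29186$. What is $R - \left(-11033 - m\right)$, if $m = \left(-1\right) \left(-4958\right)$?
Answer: $\frac{130102775}{8136} \approx 15991.0$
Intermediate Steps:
$m = 4958$
$R = - \frac{1}{8136}$ ($R = \frac{1}{21050 - 29186} = \frac{1}{-8136} = - \frac{1}{8136} \approx -0.00012291$)
$R - \left(-11033 - m\right) = - \frac{1}{8136} - \left(-11033 - 4958\right) = - \frac{1}{8136} - -15991 = - \frac{1}{8136} + 15991 = \frac{130102775}{8136}$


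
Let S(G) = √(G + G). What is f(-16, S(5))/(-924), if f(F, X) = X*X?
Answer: -5/462 ≈ -0.010823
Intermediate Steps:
S(G) = √2*√G (S(G) = √(2*G) = √2*√G)
f(F, X) = X²
f(-16, S(5))/(-924) = (√2*√5)²/(-924) = (√10)²*(-1/924) = 10*(-1/924) = -5/462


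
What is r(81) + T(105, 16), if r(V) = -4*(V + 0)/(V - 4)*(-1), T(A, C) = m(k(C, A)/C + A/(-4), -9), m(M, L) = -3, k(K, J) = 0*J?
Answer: 93/77 ≈ 1.2078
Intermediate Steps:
k(K, J) = 0
T(A, C) = -3
r(V) = 4*V/(-4 + V) (r(V) = -4*V/(-4 + V)*(-1) = 4*V/(-4 + V))
r(81) + T(105, 16) = 4*81/(-4 + 81) - 3 = 4*81/77 - 3 = 4*81*(1/77) - 3 = 324/77 - 3 = 93/77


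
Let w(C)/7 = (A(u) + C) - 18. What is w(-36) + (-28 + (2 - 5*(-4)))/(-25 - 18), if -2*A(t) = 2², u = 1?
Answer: -16850/43 ≈ -391.86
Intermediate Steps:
A(t) = -2 (A(t) = -½*2² = -½*4 = -2)
w(C) = -140 + 7*C (w(C) = 7*((-2 + C) - 18) = 7*(-20 + C) = -140 + 7*C)
w(-36) + (-28 + (2 - 5*(-4)))/(-25 - 18) = (-140 + 7*(-36)) + (-28 + (2 - 5*(-4)))/(-25 - 18) = (-140 - 252) + (-28 + (2 + 20))/(-43) = -392 + (-28 + 22)*(-1/43) = -392 - 6*(-1/43) = -392 + 6/43 = -16850/43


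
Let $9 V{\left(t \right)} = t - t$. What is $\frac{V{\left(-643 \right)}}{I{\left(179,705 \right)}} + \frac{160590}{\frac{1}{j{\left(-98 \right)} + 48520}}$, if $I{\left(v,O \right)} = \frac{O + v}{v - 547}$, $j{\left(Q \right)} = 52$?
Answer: $7800177480$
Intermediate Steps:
$V{\left(t \right)} = 0$ ($V{\left(t \right)} = \frac{t - t}{9} = \frac{1}{9} \cdot 0 = 0$)
$I{\left(v,O \right)} = \frac{O + v}{-547 + v}$
$\frac{V{\left(-643 \right)}}{I{\left(179,705 \right)}} + \frac{160590}{\frac{1}{j{\left(-98 \right)} + 48520}} = \frac{0}{\frac{1}{-547 + 179} \left(705 + 179\right)} + \frac{160590}{\frac{1}{52 + 48520}} = \frac{0}{\frac{1}{-368} \cdot 884} + \frac{160590}{\frac{1}{48572}} = \frac{0}{\left(- \frac{1}{368}\right) 884} + 160590 \frac{1}{\frac{1}{48572}} = \frac{0}{- \frac{221}{92}} + 160590 \cdot 48572 = 0 \left(- \frac{92}{221}\right) + 7800177480 = 0 + 7800177480 = 7800177480$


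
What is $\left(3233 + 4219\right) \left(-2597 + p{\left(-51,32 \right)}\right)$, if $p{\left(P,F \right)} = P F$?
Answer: $-31514508$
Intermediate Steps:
$p{\left(P,F \right)} = F P$
$\left(3233 + 4219\right) \left(-2597 + p{\left(-51,32 \right)}\right) = \left(3233 + 4219\right) \left(-2597 + 32 \left(-51\right)\right) = 7452 \left(-2597 - 1632\right) = 7452 \left(-4229\right) = -31514508$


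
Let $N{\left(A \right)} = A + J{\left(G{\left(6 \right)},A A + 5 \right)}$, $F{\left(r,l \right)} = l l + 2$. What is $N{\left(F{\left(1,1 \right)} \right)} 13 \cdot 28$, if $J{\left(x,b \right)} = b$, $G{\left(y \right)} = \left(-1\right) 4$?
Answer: $6188$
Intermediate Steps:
$F{\left(r,l \right)} = 2 + l^{2}$ ($F{\left(r,l \right)} = l^{2} + 2 = 2 + l^{2}$)
$G{\left(y \right)} = -4$
$N{\left(A \right)} = 5 + A + A^{2}$ ($N{\left(A \right)} = A + \left(A A + 5\right) = A + \left(A^{2} + 5\right) = A + \left(5 + A^{2}\right) = 5 + A + A^{2}$)
$N{\left(F{\left(1,1 \right)} \right)} 13 \cdot 28 = \left(5 + \left(2 + 1^{2}\right) + \left(2 + 1^{2}\right)^{2}\right) 13 \cdot 28 = \left(5 + \left(2 + 1\right) + \left(2 + 1\right)^{2}\right) 13 \cdot 28 = \left(5 + 3 + 3^{2}\right) 13 \cdot 28 = \left(5 + 3 + 9\right) 13 \cdot 28 = 17 \cdot 13 \cdot 28 = 221 \cdot 28 = 6188$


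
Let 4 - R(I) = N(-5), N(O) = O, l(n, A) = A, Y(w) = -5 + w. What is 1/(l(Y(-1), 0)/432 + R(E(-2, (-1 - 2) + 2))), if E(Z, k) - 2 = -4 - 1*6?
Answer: ⅑ ≈ 0.11111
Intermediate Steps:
E(Z, k) = -8 (E(Z, k) = 2 + (-4 - 1*6) = 2 + (-4 - 6) = 2 - 10 = -8)
R(I) = 9 (R(I) = 4 - 1*(-5) = 4 + 5 = 9)
1/(l(Y(-1), 0)/432 + R(E(-2, (-1 - 2) + 2))) = 1/(0/432 + 9) = 1/(0*(1/432) + 9) = 1/(0 + 9) = 1/9 = ⅑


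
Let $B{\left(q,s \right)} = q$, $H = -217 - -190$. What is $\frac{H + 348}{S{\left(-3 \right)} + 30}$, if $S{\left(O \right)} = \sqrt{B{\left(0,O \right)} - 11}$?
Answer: $\frac{9630}{911} - \frac{321 i \sqrt{11}}{911} \approx 10.571 - 1.1686 i$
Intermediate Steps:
$H = -27$ ($H = -217 + 190 = -27$)
$S{\left(O \right)} = i \sqrt{11}$ ($S{\left(O \right)} = \sqrt{0 - 11} = \sqrt{-11} = i \sqrt{11}$)
$\frac{H + 348}{S{\left(-3 \right)} + 30} = \frac{-27 + 348}{i \sqrt{11} + 30} = \frac{321}{30 + i \sqrt{11}}$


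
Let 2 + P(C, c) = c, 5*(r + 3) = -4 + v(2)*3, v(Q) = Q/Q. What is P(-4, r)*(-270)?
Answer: 1404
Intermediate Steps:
v(Q) = 1
r = -16/5 (r = -3 + (-4 + 1*3)/5 = -3 + (-4 + 3)/5 = -3 + (⅕)*(-1) = -3 - ⅕ = -16/5 ≈ -3.2000)
P(C, c) = -2 + c
P(-4, r)*(-270) = (-2 - 16/5)*(-270) = -26/5*(-270) = 1404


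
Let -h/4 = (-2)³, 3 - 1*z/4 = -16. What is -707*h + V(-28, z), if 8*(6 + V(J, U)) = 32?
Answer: -22626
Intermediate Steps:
z = 76 (z = 12 - 4*(-16) = 12 + 64 = 76)
V(J, U) = -2 (V(J, U) = -6 + (⅛)*32 = -6 + 4 = -2)
h = 32 (h = -4*(-2)³ = -4*(-8) = 32)
-707*h + V(-28, z) = -707*32 - 2 = -22624 - 2 = -22626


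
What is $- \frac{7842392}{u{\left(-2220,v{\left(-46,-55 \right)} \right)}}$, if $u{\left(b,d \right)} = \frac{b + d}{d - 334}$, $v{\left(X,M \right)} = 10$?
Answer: $- \frac{1270467504}{1105} \approx -1.1497 \cdot 10^{6}$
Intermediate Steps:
$u{\left(b,d \right)} = \frac{b + d}{-334 + d}$
$- \frac{7842392}{u{\left(-2220,v{\left(-46,-55 \right)} \right)}} = - \frac{7842392}{\frac{1}{-334 + 10} \left(-2220 + 10\right)} = - \frac{7842392}{\frac{1}{-324} \left(-2210\right)} = - \frac{7842392}{\left(- \frac{1}{324}\right) \left(-2210\right)} = - \frac{7842392}{\frac{1105}{162}} = \left(-7842392\right) \frac{162}{1105} = - \frac{1270467504}{1105}$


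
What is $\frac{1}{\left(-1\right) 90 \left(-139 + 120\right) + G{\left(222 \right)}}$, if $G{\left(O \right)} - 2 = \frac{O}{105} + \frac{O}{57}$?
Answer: $\frac{665}{1142476} \approx 0.00058207$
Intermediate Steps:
$G{\left(O \right)} = 2 + \frac{18 O}{665}$ ($G{\left(O \right)} = 2 + \left(\frac{O}{105} + \frac{O}{57}\right) = 2 + \frac{18 O}{665}$)
$\frac{1}{\left(-1\right) 90 \left(-139 + 120\right) + G{\left(222 \right)}} = \frac{1}{\left(-1\right) 90 \left(-139 + 120\right) + \left(2 + \frac{18}{665} \cdot 222\right)} = \frac{1}{\left(-90\right) \left(-19\right) + \left(2 + \frac{3996}{665}\right)} = \frac{1}{1710 + \frac{5326}{665}} = \frac{1}{\frac{1142476}{665}} = \frac{665}{1142476}$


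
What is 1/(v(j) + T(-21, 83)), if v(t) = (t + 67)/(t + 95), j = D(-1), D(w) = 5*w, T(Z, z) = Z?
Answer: -45/914 ≈ -0.049234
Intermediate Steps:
j = -5 (j = 5*(-1) = -5)
v(t) = (67 + t)/(95 + t)
1/(v(j) + T(-21, 83)) = 1/((67 - 5)/(95 - 5) - 21) = 1/(62/90 - 21) = 1/((1/90)*62 - 21) = 1/(31/45 - 21) = 1/(-914/45) = -45/914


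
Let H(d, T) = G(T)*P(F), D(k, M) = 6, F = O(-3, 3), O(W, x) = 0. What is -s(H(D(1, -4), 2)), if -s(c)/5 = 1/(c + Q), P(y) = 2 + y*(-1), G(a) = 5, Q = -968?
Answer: -5/958 ≈ -0.0052192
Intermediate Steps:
F = 0
P(y) = 2 - y
H(d, T) = 10 (H(d, T) = 5*(2 - 1*0) = 5*(2 + 0) = 5*2 = 10)
s(c) = -5/(-968 + c) (s(c) = -5/(c - 968) = -5/(-968 + c))
-s(H(D(1, -4), 2)) = -(-5)/(-968 + 10) = -(-5)/(-958) = -(-5)*(-1)/958 = -1*5/958 = -5/958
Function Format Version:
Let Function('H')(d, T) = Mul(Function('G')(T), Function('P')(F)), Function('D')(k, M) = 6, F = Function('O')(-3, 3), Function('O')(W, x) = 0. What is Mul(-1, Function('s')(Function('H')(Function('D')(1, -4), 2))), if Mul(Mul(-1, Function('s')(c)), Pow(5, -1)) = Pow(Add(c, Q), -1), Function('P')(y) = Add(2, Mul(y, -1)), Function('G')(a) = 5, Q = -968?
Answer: Rational(-5, 958) ≈ -0.0052192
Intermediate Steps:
F = 0
Function('P')(y) = Add(2, Mul(-1, y))
Function('H')(d, T) = 10 (Function('H')(d, T) = Mul(5, Add(2, Mul(-1, 0))) = Mul(5, Add(2, 0)) = Mul(5, 2) = 10)
Function('s')(c) = Mul(-5, Pow(Add(-968, c), -1)) (Function('s')(c) = Mul(-5, Pow(Add(c, -968), -1)) = Mul(-5, Pow(Add(-968, c), -1)))
Mul(-1, Function('s')(Function('H')(Function('D')(1, -4), 2))) = Mul(-1, Mul(-5, Pow(Add(-968, 10), -1))) = Mul(-1, Mul(-5, Pow(-958, -1))) = Mul(-1, Mul(-5, Rational(-1, 958))) = Mul(-1, Rational(5, 958)) = Rational(-5, 958)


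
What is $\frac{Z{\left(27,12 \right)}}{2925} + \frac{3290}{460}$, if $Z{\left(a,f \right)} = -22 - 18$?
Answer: $\frac{192097}{26910} \approx 7.1385$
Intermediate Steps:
$Z{\left(a,f \right)} = -40$ ($Z{\left(a,f \right)} = -22 - 18 = -40$)
$\frac{Z{\left(27,12 \right)}}{2925} + \frac{3290}{460} = - \frac{40}{2925} + \frac{3290}{460} = \left(-40\right) \frac{1}{2925} + 3290 \cdot \frac{1}{460} = - \frac{8}{585} + \frac{329}{46} = \frac{192097}{26910}$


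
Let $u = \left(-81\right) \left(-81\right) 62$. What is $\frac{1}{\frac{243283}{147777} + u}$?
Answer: $\frac{147777}{60113266897} \approx 2.4583 \cdot 10^{-6}$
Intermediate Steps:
$u = 406782$ ($u = 6561 \cdot 62 = 406782$)
$\frac{1}{\frac{243283}{147777} + u} = \frac{1}{\frac{243283}{147777} + 406782} = \frac{1}{\frac{60113266897}{147777}} = \frac{147777}{60113266897}$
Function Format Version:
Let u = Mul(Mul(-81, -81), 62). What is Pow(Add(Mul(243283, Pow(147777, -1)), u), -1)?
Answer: Rational(147777, 60113266897) ≈ 2.4583e-6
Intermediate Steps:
u = 406782 (u = Mul(6561, 62) = 406782)
Pow(Add(Mul(243283, Pow(147777, -1)), u), -1) = Pow(Add(Mul(243283, Pow(147777, -1)), 406782), -1) = Pow(Add(Mul(243283, Rational(1, 147777)), 406782), -1) = Pow(Add(Rational(243283, 147777), 406782), -1) = Pow(Rational(60113266897, 147777), -1) = Rational(147777, 60113266897)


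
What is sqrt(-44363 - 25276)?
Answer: I*sqrt(69639) ≈ 263.89*I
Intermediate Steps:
sqrt(-44363 - 25276) = sqrt(-69639) = I*sqrt(69639)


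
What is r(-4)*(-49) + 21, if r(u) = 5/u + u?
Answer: 1113/4 ≈ 278.25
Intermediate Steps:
r(u) = u + 5/u
r(-4)*(-49) + 21 = (-4 + 5/(-4))*(-49) + 21 = (-4 + 5*(-¼))*(-49) + 21 = (-4 - 5/4)*(-49) + 21 = -21/4*(-49) + 21 = 1029/4 + 21 = 1113/4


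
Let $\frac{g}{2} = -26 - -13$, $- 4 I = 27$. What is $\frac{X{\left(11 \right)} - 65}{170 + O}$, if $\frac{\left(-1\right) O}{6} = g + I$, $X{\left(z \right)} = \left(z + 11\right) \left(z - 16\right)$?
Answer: $- \frac{350}{733} \approx -0.47749$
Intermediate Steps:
$X{\left(z \right)} = \left(-16 + z\right) \left(11 + z\right)$ ($X{\left(z \right)} = \left(11 + z\right) \left(-16 + z\right) = \left(-16 + z\right) \left(11 + z\right)$)
$I = - \frac{27}{4}$ ($I = \left(- \frac{1}{4}\right) 27 = - \frac{27}{4} \approx -6.75$)
$g = -26$ ($g = 2 \left(-26 - -13\right) = 2 \left(-26 + 13\right) = 2 \left(-13\right) = -26$)
$O = \frac{393}{2}$ ($O = - 6 \left(-26 - \frac{27}{4}\right) = \left(-6\right) \left(- \frac{131}{4}\right) = \frac{393}{2} \approx 196.5$)
$\frac{X{\left(11 \right)} - 65}{170 + O} = \frac{\left(-176 + 11^{2} - 55\right) - 65}{170 + \frac{393}{2}} = \frac{\left(-176 + 121 - 55\right) - 65}{\frac{733}{2}} = \left(-110 - 65\right) \frac{2}{733} = \left(-175\right) \frac{2}{733} = - \frac{350}{733}$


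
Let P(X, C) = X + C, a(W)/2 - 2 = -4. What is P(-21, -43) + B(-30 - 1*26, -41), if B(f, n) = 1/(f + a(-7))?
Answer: -3841/60 ≈ -64.017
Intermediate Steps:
a(W) = -4 (a(W) = 4 + 2*(-4) = 4 - 8 = -4)
P(X, C) = C + X
B(f, n) = 1/(-4 + f) (B(f, n) = 1/(f - 4) = 1/(-4 + f))
P(-21, -43) + B(-30 - 1*26, -41) = (-43 - 21) + 1/(-4 + (-30 - 1*26)) = -64 + 1/(-4 + (-30 - 26)) = -64 + 1/(-4 - 56) = -64 + 1/(-60) = -64 - 1/60 = -3841/60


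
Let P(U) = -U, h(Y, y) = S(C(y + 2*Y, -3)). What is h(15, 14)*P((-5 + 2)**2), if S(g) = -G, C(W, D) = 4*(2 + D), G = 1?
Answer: 9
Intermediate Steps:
C(W, D) = 8 + 4*D
S(g) = -1 (S(g) = -1*1 = -1)
h(Y, y) = -1
h(15, 14)*P((-5 + 2)**2) = -(-1)*(-5 + 2)**2 = -(-1)*(-3)**2 = -(-1)*9 = -1*(-9) = 9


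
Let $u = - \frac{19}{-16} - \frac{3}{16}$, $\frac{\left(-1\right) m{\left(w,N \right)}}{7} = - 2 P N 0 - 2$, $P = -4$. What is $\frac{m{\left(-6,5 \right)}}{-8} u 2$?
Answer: $- \frac{7}{2} \approx -3.5$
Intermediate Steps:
$m{\left(w,N \right)} = 14$ ($m{\left(w,N \right)} = - 7 \left(\left(-2\right) \left(-4\right) N 0 - 2\right) = - 7 \left(8 N 0 - 2\right) = - 7 \left(0 - 2\right) = \left(-7\right) \left(-2\right) = 14$)
$u = 1$ ($u = \left(-19\right) \left(- \frac{1}{16}\right) - \frac{3}{16} = \frac{19}{16} - \frac{3}{16} = 1$)
$\frac{m{\left(-6,5 \right)}}{-8} u 2 = \frac{14}{-8} \cdot 1 \cdot 2 = 14 \left(- \frac{1}{8}\right) 1 \cdot 2 = \left(- \frac{7}{4}\right) 1 \cdot 2 = \left(- \frac{7}{4}\right) 2 = - \frac{7}{2}$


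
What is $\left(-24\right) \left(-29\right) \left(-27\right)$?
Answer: $-18792$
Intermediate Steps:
$\left(-24\right) \left(-29\right) \left(-27\right) = 696 \left(-27\right) = -18792$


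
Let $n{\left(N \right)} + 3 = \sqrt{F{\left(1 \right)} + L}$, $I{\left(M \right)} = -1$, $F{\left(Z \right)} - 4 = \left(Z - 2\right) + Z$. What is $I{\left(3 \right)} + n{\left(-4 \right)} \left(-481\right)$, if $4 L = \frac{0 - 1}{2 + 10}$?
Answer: $1442 - \frac{481 \sqrt{573}}{12} \approx 482.51$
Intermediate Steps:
$F{\left(Z \right)} = 2 + 2 Z$ ($F{\left(Z \right)} = 4 + \left(\left(Z - 2\right) + Z\right) = 4 + \left(\left(-2 + Z\right) + Z\right) = 4 + \left(-2 + 2 Z\right) = 2 + 2 Z$)
$L = - \frac{1}{48}$ ($L = \frac{\left(0 - 1\right) \frac{1}{2 + 10}}{4} = \frac{\left(-1\right) \frac{1}{12}}{4} = \frac{1}{4} \left(- \frac{1}{12}\right) = - \frac{1}{48} \approx -0.020833$)
$n{\left(N \right)} = -3 + \frac{\sqrt{573}}{12}$ ($n{\left(N \right)} = -3 + \sqrt{\left(2 + 2 \cdot 1\right) - \frac{1}{48}} = -3 + \sqrt{\left(2 + 2\right) - \frac{1}{48}} = -3 + \sqrt{4 - \frac{1}{48}} = -3 + \sqrt{\frac{191}{48}} = -3 + \frac{\sqrt{573}}{12}$)
$I{\left(3 \right)} + n{\left(-4 \right)} \left(-481\right) = -1 + \left(-3 + \frac{\sqrt{573}}{12}\right) \left(-481\right) = -1 + \left(1443 - \frac{481 \sqrt{573}}{12}\right) = 1442 - \frac{481 \sqrt{573}}{12}$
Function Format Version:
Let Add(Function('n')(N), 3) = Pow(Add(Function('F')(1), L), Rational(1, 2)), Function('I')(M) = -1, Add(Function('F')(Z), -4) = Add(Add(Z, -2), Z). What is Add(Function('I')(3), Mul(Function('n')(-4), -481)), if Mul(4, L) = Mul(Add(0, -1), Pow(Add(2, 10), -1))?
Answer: Add(1442, Mul(Rational(-481, 12), Pow(573, Rational(1, 2)))) ≈ 482.51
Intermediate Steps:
Function('F')(Z) = Add(2, Mul(2, Z)) (Function('F')(Z) = Add(4, Add(Add(Z, -2), Z)) = Add(4, Add(Add(-2, Z), Z)) = Add(4, Add(-2, Mul(2, Z))) = Add(2, Mul(2, Z)))
L = Rational(-1, 48) (L = Mul(Rational(1, 4), Mul(Add(0, -1), Pow(Add(2, 10), -1))) = Mul(Rational(1, 4), Mul(-1, Pow(12, -1))) = Mul(Rational(1, 4), Mul(-1, Rational(1, 12))) = Mul(Rational(1, 4), Rational(-1, 12)) = Rational(-1, 48) ≈ -0.020833)
Function('n')(N) = Add(-3, Mul(Rational(1, 12), Pow(573, Rational(1, 2)))) (Function('n')(N) = Add(-3, Pow(Add(Add(2, Mul(2, 1)), Rational(-1, 48)), Rational(1, 2))) = Add(-3, Pow(Add(Add(2, 2), Rational(-1, 48)), Rational(1, 2))) = Add(-3, Pow(Add(4, Rational(-1, 48)), Rational(1, 2))) = Add(-3, Pow(Rational(191, 48), Rational(1, 2))) = Add(-3, Mul(Rational(1, 12), Pow(573, Rational(1, 2)))))
Add(Function('I')(3), Mul(Function('n')(-4), -481)) = Add(-1, Mul(Add(-3, Mul(Rational(1, 12), Pow(573, Rational(1, 2)))), -481)) = Add(-1, Add(1443, Mul(Rational(-481, 12), Pow(573, Rational(1, 2))))) = Add(1442, Mul(Rational(-481, 12), Pow(573, Rational(1, 2))))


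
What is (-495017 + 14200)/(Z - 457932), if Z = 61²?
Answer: 480817/454211 ≈ 1.0586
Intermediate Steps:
Z = 3721
(-495017 + 14200)/(Z - 457932) = (-495017 + 14200)/(3721 - 457932) = -480817/(-454211) = -480817*(-1/454211) = 480817/454211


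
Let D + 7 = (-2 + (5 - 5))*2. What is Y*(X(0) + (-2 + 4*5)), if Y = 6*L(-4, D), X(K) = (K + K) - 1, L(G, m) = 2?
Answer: 204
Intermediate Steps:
D = -11 (D = -7 + (-2 + (5 - 5))*2 = -7 + (-2 + 0)*2 = -7 - 2*2 = -7 - 4 = -11)
X(K) = -1 + 2*K (X(K) = 2*K - 1 = -1 + 2*K)
Y = 12 (Y = 6*2 = 12)
Y*(X(0) + (-2 + 4*5)) = 12*((-1 + 2*0) + (-2 + 4*5)) = 12*((-1 + 0) + (-2 + 20)) = 12*(-1 + 18) = 12*17 = 204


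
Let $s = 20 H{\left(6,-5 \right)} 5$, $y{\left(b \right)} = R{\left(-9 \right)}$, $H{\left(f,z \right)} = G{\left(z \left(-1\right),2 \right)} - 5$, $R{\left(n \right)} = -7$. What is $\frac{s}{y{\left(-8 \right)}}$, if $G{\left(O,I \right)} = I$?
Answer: $\frac{300}{7} \approx 42.857$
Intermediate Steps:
$H{\left(f,z \right)} = -3$ ($H{\left(f,z \right)} = 2 - 5 = -3$)
$y{\left(b \right)} = -7$
$s = -300$ ($s = 20 \left(-3\right) 5 = \left(-60\right) 5 = -300$)
$\frac{s}{y{\left(-8 \right)}} = - \frac{300}{-7} = \left(-300\right) \left(- \frac{1}{7}\right) = \frac{300}{7}$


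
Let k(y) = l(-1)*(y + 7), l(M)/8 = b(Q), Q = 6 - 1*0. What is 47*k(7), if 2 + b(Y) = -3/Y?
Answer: -13160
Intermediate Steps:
Q = 6 (Q = 6 + 0 = 6)
b(Y) = -2 - 3/Y
l(M) = -20 (l(M) = 8*(-2 - 3/6) = 8*(-2 - 3*⅙) = 8*(-2 - ½) = 8*(-5/2) = -20)
k(y) = -140 - 20*y (k(y) = -20*(y + 7) = -20*(7 + y) = -140 - 20*y)
47*k(7) = 47*(-140 - 20*7) = 47*(-140 - 140) = 47*(-280) = -13160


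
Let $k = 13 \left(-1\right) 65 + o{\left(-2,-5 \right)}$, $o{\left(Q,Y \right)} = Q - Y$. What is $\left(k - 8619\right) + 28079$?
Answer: $18618$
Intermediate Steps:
$k = -842$ ($k = 13 \left(-1\right) 65 - -3 = \left(-13\right) 65 + \left(-2 + 5\right) = -845 + 3 = -842$)
$\left(k - 8619\right) + 28079 = \left(-842 - 8619\right) + 28079 = -9461 + 28079 = 18618$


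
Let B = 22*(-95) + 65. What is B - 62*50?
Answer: -5125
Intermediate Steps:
B = -2025 (B = -2090 + 65 = -2025)
B - 62*50 = -2025 - 62*50 = -2025 - 1*3100 = -2025 - 3100 = -5125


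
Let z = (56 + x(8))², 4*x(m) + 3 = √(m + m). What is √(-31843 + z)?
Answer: I*√458863/4 ≈ 169.35*I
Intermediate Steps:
x(m) = -¾ + √2*√m/4 (x(m) = -¾ + √(m + m)/4 = -¾ + √(2*m)/4 = -¾ + (√2*√m)/4 = -¾ + √2*√m/4)
z = 50625/16 (z = (56 + (-¾ + √2*√8/4))² = (56 + (-¾ + √2*(2*√2)/4))² = (56 + (-¾ + 1))² = (56 + ¼)² = (225/4)² = 50625/16 ≈ 3164.1)
√(-31843 + z) = √(-31843 + 50625/16) = √(-458863/16) = I*√458863/4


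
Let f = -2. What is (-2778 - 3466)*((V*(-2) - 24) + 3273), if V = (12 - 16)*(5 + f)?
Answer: -20436612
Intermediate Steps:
V = -12 (V = (12 - 16)*(5 - 2) = -4*3 = -12)
(-2778 - 3466)*((V*(-2) - 24) + 3273) = (-2778 - 3466)*((-12*(-2) - 24) + 3273) = -6244*((24 - 24) + 3273) = -6244*(0 + 3273) = -6244*3273 = -20436612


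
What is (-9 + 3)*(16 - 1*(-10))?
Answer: -156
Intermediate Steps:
(-9 + 3)*(16 - 1*(-10)) = -6*(16 + 10) = -6*26 = -156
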